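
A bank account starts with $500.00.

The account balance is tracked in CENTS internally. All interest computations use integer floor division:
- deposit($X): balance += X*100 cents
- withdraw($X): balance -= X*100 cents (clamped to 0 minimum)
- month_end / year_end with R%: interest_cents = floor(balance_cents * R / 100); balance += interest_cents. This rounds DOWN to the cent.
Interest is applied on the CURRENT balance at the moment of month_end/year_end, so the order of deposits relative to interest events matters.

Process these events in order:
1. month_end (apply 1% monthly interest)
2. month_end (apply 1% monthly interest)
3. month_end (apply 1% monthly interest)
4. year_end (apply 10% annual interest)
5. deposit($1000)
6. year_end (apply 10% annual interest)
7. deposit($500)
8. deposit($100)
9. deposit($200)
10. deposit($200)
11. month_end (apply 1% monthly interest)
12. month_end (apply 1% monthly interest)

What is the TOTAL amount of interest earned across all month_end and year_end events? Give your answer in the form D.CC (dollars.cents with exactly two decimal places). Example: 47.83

After 1 (month_end (apply 1% monthly interest)): balance=$505.00 total_interest=$5.00
After 2 (month_end (apply 1% monthly interest)): balance=$510.05 total_interest=$10.05
After 3 (month_end (apply 1% monthly interest)): balance=$515.15 total_interest=$15.15
After 4 (year_end (apply 10% annual interest)): balance=$566.66 total_interest=$66.66
After 5 (deposit($1000)): balance=$1566.66 total_interest=$66.66
After 6 (year_end (apply 10% annual interest)): balance=$1723.32 total_interest=$223.32
After 7 (deposit($500)): balance=$2223.32 total_interest=$223.32
After 8 (deposit($100)): balance=$2323.32 total_interest=$223.32
After 9 (deposit($200)): balance=$2523.32 total_interest=$223.32
After 10 (deposit($200)): balance=$2723.32 total_interest=$223.32
After 11 (month_end (apply 1% monthly interest)): balance=$2750.55 total_interest=$250.55
After 12 (month_end (apply 1% monthly interest)): balance=$2778.05 total_interest=$278.05

Answer: 278.05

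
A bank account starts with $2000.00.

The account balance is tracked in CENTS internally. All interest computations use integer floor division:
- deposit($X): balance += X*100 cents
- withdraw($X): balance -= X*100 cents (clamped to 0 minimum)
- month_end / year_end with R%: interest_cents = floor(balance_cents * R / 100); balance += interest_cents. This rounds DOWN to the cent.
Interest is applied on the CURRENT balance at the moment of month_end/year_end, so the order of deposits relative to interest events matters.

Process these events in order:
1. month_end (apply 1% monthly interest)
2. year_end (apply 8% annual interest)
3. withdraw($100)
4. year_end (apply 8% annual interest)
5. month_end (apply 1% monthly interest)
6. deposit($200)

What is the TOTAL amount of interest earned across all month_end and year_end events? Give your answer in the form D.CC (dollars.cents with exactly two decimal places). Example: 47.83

After 1 (month_end (apply 1% monthly interest)): balance=$2020.00 total_interest=$20.00
After 2 (year_end (apply 8% annual interest)): balance=$2181.60 total_interest=$181.60
After 3 (withdraw($100)): balance=$2081.60 total_interest=$181.60
After 4 (year_end (apply 8% annual interest)): balance=$2248.12 total_interest=$348.12
After 5 (month_end (apply 1% monthly interest)): balance=$2270.60 total_interest=$370.60
After 6 (deposit($200)): balance=$2470.60 total_interest=$370.60

Answer: 370.60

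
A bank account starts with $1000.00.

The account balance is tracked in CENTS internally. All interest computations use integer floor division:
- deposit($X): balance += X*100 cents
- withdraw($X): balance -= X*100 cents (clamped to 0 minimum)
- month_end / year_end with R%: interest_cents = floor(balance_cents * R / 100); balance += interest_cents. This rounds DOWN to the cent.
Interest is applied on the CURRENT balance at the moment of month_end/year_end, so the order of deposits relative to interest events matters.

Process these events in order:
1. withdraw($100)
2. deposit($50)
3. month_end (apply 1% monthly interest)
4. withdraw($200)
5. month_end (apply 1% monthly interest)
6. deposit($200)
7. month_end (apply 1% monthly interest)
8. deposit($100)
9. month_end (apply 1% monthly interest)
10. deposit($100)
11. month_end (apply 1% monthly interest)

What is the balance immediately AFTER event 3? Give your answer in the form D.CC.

Answer: 959.50

Derivation:
After 1 (withdraw($100)): balance=$900.00 total_interest=$0.00
After 2 (deposit($50)): balance=$950.00 total_interest=$0.00
After 3 (month_end (apply 1% monthly interest)): balance=$959.50 total_interest=$9.50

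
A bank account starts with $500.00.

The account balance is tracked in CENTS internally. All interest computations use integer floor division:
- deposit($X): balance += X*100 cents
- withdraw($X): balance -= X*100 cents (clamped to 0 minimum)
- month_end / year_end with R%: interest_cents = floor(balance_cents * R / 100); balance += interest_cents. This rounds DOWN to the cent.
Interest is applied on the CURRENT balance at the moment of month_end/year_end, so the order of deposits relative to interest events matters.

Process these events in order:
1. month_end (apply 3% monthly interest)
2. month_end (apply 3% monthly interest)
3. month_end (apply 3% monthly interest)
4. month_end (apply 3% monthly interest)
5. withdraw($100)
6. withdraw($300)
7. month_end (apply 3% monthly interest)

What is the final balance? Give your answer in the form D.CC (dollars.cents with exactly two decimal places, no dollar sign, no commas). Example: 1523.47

After 1 (month_end (apply 3% monthly interest)): balance=$515.00 total_interest=$15.00
After 2 (month_end (apply 3% monthly interest)): balance=$530.45 total_interest=$30.45
After 3 (month_end (apply 3% monthly interest)): balance=$546.36 total_interest=$46.36
After 4 (month_end (apply 3% monthly interest)): balance=$562.75 total_interest=$62.75
After 5 (withdraw($100)): balance=$462.75 total_interest=$62.75
After 6 (withdraw($300)): balance=$162.75 total_interest=$62.75
After 7 (month_end (apply 3% monthly interest)): balance=$167.63 total_interest=$67.63

Answer: 167.63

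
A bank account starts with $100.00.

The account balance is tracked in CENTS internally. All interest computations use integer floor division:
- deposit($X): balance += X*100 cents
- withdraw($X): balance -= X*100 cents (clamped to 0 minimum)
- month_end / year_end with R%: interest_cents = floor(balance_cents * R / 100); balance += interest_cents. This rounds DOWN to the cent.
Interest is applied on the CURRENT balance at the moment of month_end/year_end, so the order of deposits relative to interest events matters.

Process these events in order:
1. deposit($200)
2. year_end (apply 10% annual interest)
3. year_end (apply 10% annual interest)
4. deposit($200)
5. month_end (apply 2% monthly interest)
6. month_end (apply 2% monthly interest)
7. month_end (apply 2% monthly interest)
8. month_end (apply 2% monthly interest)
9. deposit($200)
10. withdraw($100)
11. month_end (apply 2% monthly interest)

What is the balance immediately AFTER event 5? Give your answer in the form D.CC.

Answer: 574.26

Derivation:
After 1 (deposit($200)): balance=$300.00 total_interest=$0.00
After 2 (year_end (apply 10% annual interest)): balance=$330.00 total_interest=$30.00
After 3 (year_end (apply 10% annual interest)): balance=$363.00 total_interest=$63.00
After 4 (deposit($200)): balance=$563.00 total_interest=$63.00
After 5 (month_end (apply 2% monthly interest)): balance=$574.26 total_interest=$74.26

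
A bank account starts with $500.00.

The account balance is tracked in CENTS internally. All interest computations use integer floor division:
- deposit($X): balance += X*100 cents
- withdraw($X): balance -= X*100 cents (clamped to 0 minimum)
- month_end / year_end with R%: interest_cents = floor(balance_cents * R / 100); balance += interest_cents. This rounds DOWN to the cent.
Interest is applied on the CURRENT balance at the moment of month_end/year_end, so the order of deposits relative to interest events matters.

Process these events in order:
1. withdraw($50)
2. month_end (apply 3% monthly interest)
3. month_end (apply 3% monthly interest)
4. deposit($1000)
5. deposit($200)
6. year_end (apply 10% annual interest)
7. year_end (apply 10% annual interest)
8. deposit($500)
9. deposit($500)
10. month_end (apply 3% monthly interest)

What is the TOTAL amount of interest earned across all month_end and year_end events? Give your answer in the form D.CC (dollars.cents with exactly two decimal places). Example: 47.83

After 1 (withdraw($50)): balance=$450.00 total_interest=$0.00
After 2 (month_end (apply 3% monthly interest)): balance=$463.50 total_interest=$13.50
After 3 (month_end (apply 3% monthly interest)): balance=$477.40 total_interest=$27.40
After 4 (deposit($1000)): balance=$1477.40 total_interest=$27.40
After 5 (deposit($200)): balance=$1677.40 total_interest=$27.40
After 6 (year_end (apply 10% annual interest)): balance=$1845.14 total_interest=$195.14
After 7 (year_end (apply 10% annual interest)): balance=$2029.65 total_interest=$379.65
After 8 (deposit($500)): balance=$2529.65 total_interest=$379.65
After 9 (deposit($500)): balance=$3029.65 total_interest=$379.65
After 10 (month_end (apply 3% monthly interest)): balance=$3120.53 total_interest=$470.53

Answer: 470.53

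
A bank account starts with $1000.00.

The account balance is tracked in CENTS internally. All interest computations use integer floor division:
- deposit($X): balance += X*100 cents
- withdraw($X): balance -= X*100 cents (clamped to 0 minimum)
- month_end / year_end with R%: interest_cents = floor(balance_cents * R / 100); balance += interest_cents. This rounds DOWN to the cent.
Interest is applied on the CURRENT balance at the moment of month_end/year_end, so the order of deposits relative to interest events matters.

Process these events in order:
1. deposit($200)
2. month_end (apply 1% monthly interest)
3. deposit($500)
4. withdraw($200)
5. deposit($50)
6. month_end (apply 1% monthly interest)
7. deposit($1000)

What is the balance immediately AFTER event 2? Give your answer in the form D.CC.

After 1 (deposit($200)): balance=$1200.00 total_interest=$0.00
After 2 (month_end (apply 1% monthly interest)): balance=$1212.00 total_interest=$12.00

Answer: 1212.00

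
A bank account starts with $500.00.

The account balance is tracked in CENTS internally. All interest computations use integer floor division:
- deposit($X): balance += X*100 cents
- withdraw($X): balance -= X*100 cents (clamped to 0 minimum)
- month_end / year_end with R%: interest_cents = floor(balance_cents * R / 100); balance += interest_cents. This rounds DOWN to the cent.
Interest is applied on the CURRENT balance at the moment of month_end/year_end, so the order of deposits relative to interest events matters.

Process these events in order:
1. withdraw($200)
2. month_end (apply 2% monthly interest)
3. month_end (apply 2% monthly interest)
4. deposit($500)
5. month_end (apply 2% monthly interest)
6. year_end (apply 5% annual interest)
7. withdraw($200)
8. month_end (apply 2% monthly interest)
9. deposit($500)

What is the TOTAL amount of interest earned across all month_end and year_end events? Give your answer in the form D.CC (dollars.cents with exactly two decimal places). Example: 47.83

Answer: 83.16

Derivation:
After 1 (withdraw($200)): balance=$300.00 total_interest=$0.00
After 2 (month_end (apply 2% monthly interest)): balance=$306.00 total_interest=$6.00
After 3 (month_end (apply 2% monthly interest)): balance=$312.12 total_interest=$12.12
After 4 (deposit($500)): balance=$812.12 total_interest=$12.12
After 5 (month_end (apply 2% monthly interest)): balance=$828.36 total_interest=$28.36
After 6 (year_end (apply 5% annual interest)): balance=$869.77 total_interest=$69.77
After 7 (withdraw($200)): balance=$669.77 total_interest=$69.77
After 8 (month_end (apply 2% monthly interest)): balance=$683.16 total_interest=$83.16
After 9 (deposit($500)): balance=$1183.16 total_interest=$83.16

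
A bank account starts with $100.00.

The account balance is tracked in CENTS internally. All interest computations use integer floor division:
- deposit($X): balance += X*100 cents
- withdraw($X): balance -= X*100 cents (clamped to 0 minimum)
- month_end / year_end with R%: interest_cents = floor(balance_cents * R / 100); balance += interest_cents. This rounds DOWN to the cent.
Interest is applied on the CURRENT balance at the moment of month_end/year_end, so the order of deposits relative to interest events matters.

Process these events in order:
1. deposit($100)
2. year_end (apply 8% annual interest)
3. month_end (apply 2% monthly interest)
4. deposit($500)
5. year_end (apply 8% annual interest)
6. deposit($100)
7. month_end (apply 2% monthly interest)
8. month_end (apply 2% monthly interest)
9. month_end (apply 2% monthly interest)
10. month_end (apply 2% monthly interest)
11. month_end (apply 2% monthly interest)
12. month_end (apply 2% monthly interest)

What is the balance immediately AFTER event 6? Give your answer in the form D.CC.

After 1 (deposit($100)): balance=$200.00 total_interest=$0.00
After 2 (year_end (apply 8% annual interest)): balance=$216.00 total_interest=$16.00
After 3 (month_end (apply 2% monthly interest)): balance=$220.32 total_interest=$20.32
After 4 (deposit($500)): balance=$720.32 total_interest=$20.32
After 5 (year_end (apply 8% annual interest)): balance=$777.94 total_interest=$77.94
After 6 (deposit($100)): balance=$877.94 total_interest=$77.94

Answer: 877.94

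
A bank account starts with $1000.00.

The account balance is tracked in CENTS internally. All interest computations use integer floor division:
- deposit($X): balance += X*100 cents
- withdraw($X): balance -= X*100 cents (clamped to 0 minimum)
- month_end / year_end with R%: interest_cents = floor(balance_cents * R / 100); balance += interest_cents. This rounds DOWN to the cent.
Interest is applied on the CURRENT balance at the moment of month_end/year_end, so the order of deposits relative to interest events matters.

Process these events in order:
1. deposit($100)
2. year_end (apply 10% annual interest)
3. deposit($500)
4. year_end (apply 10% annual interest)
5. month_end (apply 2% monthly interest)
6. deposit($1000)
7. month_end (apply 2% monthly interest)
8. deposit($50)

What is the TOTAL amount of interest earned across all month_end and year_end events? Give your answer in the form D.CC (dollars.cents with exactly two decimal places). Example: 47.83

After 1 (deposit($100)): balance=$1100.00 total_interest=$0.00
After 2 (year_end (apply 10% annual interest)): balance=$1210.00 total_interest=$110.00
After 3 (deposit($500)): balance=$1710.00 total_interest=$110.00
After 4 (year_end (apply 10% annual interest)): balance=$1881.00 total_interest=$281.00
After 5 (month_end (apply 2% monthly interest)): balance=$1918.62 total_interest=$318.62
After 6 (deposit($1000)): balance=$2918.62 total_interest=$318.62
After 7 (month_end (apply 2% monthly interest)): balance=$2976.99 total_interest=$376.99
After 8 (deposit($50)): balance=$3026.99 total_interest=$376.99

Answer: 376.99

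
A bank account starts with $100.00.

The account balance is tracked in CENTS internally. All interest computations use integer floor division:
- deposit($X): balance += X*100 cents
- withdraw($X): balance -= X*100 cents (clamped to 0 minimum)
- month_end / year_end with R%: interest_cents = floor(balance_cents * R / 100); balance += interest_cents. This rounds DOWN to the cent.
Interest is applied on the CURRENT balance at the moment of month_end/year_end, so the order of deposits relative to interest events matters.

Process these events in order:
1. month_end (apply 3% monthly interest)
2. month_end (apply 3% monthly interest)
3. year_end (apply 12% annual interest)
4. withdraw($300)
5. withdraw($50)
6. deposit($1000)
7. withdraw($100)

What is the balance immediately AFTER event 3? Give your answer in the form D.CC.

Answer: 118.82

Derivation:
After 1 (month_end (apply 3% monthly interest)): balance=$103.00 total_interest=$3.00
After 2 (month_end (apply 3% monthly interest)): balance=$106.09 total_interest=$6.09
After 3 (year_end (apply 12% annual interest)): balance=$118.82 total_interest=$18.82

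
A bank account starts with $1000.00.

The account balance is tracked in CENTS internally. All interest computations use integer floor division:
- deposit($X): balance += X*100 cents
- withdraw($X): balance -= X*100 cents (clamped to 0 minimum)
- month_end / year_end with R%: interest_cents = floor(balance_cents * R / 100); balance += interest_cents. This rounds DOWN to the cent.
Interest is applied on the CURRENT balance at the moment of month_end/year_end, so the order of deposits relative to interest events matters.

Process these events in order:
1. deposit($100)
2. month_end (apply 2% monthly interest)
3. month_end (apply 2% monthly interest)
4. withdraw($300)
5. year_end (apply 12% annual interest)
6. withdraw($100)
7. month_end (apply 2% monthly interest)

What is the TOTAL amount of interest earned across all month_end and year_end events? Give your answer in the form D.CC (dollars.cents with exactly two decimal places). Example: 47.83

Answer: 162.68

Derivation:
After 1 (deposit($100)): balance=$1100.00 total_interest=$0.00
After 2 (month_end (apply 2% monthly interest)): balance=$1122.00 total_interest=$22.00
After 3 (month_end (apply 2% monthly interest)): balance=$1144.44 total_interest=$44.44
After 4 (withdraw($300)): balance=$844.44 total_interest=$44.44
After 5 (year_end (apply 12% annual interest)): balance=$945.77 total_interest=$145.77
After 6 (withdraw($100)): balance=$845.77 total_interest=$145.77
After 7 (month_end (apply 2% monthly interest)): balance=$862.68 total_interest=$162.68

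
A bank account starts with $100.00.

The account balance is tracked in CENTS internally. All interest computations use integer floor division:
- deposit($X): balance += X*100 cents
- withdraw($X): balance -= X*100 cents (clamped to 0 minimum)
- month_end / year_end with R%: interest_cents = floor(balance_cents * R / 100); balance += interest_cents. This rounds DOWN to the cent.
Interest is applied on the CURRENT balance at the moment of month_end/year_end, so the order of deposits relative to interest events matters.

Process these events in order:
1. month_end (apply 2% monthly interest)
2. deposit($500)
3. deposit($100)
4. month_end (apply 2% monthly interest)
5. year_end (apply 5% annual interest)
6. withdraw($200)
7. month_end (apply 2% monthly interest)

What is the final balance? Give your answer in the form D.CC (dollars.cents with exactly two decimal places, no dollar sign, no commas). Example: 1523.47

After 1 (month_end (apply 2% monthly interest)): balance=$102.00 total_interest=$2.00
After 2 (deposit($500)): balance=$602.00 total_interest=$2.00
After 3 (deposit($100)): balance=$702.00 total_interest=$2.00
After 4 (month_end (apply 2% monthly interest)): balance=$716.04 total_interest=$16.04
After 5 (year_end (apply 5% annual interest)): balance=$751.84 total_interest=$51.84
After 6 (withdraw($200)): balance=$551.84 total_interest=$51.84
After 7 (month_end (apply 2% monthly interest)): balance=$562.87 total_interest=$62.87

Answer: 562.87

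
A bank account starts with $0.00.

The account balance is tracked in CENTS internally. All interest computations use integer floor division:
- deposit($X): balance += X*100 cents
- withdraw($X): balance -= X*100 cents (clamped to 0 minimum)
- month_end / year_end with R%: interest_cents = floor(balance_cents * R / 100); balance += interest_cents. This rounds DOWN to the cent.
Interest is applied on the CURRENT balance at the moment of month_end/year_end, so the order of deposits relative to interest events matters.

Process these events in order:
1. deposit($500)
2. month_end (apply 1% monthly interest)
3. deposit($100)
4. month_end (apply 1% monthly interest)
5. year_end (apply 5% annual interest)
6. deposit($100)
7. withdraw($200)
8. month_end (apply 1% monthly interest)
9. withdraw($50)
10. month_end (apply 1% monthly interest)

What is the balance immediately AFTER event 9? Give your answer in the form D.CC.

After 1 (deposit($500)): balance=$500.00 total_interest=$0.00
After 2 (month_end (apply 1% monthly interest)): balance=$505.00 total_interest=$5.00
After 3 (deposit($100)): balance=$605.00 total_interest=$5.00
After 4 (month_end (apply 1% monthly interest)): balance=$611.05 total_interest=$11.05
After 5 (year_end (apply 5% annual interest)): balance=$641.60 total_interest=$41.60
After 6 (deposit($100)): balance=$741.60 total_interest=$41.60
After 7 (withdraw($200)): balance=$541.60 total_interest=$41.60
After 8 (month_end (apply 1% monthly interest)): balance=$547.01 total_interest=$47.01
After 9 (withdraw($50)): balance=$497.01 total_interest=$47.01

Answer: 497.01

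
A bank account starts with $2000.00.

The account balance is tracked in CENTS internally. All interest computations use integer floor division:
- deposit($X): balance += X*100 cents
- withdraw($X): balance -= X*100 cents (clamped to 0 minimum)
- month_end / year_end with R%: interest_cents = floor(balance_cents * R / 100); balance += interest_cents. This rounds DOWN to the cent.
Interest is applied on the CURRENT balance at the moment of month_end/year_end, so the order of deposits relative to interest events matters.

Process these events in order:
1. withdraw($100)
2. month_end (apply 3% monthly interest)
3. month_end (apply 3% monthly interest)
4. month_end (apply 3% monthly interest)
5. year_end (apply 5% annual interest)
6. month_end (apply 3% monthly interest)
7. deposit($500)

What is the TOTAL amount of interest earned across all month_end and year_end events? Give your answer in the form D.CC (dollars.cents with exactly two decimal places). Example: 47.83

Answer: 345.37

Derivation:
After 1 (withdraw($100)): balance=$1900.00 total_interest=$0.00
After 2 (month_end (apply 3% monthly interest)): balance=$1957.00 total_interest=$57.00
After 3 (month_end (apply 3% monthly interest)): balance=$2015.71 total_interest=$115.71
After 4 (month_end (apply 3% monthly interest)): balance=$2076.18 total_interest=$176.18
After 5 (year_end (apply 5% annual interest)): balance=$2179.98 total_interest=$279.98
After 6 (month_end (apply 3% monthly interest)): balance=$2245.37 total_interest=$345.37
After 7 (deposit($500)): balance=$2745.37 total_interest=$345.37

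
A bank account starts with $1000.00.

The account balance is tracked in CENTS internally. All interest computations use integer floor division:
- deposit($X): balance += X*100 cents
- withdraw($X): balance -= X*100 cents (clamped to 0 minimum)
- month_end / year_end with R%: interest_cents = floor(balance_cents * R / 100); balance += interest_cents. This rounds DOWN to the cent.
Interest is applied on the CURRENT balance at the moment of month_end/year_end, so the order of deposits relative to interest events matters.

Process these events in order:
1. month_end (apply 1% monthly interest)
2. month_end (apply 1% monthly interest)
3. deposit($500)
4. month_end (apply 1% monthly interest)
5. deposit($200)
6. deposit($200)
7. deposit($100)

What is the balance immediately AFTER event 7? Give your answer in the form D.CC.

After 1 (month_end (apply 1% monthly interest)): balance=$1010.00 total_interest=$10.00
After 2 (month_end (apply 1% monthly interest)): balance=$1020.10 total_interest=$20.10
After 3 (deposit($500)): balance=$1520.10 total_interest=$20.10
After 4 (month_end (apply 1% monthly interest)): balance=$1535.30 total_interest=$35.30
After 5 (deposit($200)): balance=$1735.30 total_interest=$35.30
After 6 (deposit($200)): balance=$1935.30 total_interest=$35.30
After 7 (deposit($100)): balance=$2035.30 total_interest=$35.30

Answer: 2035.30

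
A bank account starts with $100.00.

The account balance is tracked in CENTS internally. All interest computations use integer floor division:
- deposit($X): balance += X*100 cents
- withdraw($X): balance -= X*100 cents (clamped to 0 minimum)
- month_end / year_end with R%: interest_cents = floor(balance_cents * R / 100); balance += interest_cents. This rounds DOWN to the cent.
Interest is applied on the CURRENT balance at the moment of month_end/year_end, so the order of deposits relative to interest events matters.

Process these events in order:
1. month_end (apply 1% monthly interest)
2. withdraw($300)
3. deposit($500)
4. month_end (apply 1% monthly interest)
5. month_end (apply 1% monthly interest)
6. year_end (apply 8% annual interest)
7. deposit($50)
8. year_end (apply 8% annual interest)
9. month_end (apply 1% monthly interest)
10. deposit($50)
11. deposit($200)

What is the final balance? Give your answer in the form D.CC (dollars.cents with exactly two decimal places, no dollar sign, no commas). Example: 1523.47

After 1 (month_end (apply 1% monthly interest)): balance=$101.00 total_interest=$1.00
After 2 (withdraw($300)): balance=$0.00 total_interest=$1.00
After 3 (deposit($500)): balance=$500.00 total_interest=$1.00
After 4 (month_end (apply 1% monthly interest)): balance=$505.00 total_interest=$6.00
After 5 (month_end (apply 1% monthly interest)): balance=$510.05 total_interest=$11.05
After 6 (year_end (apply 8% annual interest)): balance=$550.85 total_interest=$51.85
After 7 (deposit($50)): balance=$600.85 total_interest=$51.85
After 8 (year_end (apply 8% annual interest)): balance=$648.91 total_interest=$99.91
After 9 (month_end (apply 1% monthly interest)): balance=$655.39 total_interest=$106.39
After 10 (deposit($50)): balance=$705.39 total_interest=$106.39
After 11 (deposit($200)): balance=$905.39 total_interest=$106.39

Answer: 905.39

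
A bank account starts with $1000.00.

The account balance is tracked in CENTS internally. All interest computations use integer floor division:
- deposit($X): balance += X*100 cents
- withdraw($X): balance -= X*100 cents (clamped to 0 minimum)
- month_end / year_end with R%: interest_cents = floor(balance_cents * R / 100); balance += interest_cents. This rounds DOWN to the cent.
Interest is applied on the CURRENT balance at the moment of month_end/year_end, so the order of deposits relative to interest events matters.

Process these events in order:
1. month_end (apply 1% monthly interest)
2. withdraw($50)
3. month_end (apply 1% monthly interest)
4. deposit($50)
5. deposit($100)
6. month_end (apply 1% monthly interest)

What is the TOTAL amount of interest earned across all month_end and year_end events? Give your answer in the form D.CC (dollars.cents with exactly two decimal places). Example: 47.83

After 1 (month_end (apply 1% monthly interest)): balance=$1010.00 total_interest=$10.00
After 2 (withdraw($50)): balance=$960.00 total_interest=$10.00
After 3 (month_end (apply 1% monthly interest)): balance=$969.60 total_interest=$19.60
After 4 (deposit($50)): balance=$1019.60 total_interest=$19.60
After 5 (deposit($100)): balance=$1119.60 total_interest=$19.60
After 6 (month_end (apply 1% monthly interest)): balance=$1130.79 total_interest=$30.79

Answer: 30.79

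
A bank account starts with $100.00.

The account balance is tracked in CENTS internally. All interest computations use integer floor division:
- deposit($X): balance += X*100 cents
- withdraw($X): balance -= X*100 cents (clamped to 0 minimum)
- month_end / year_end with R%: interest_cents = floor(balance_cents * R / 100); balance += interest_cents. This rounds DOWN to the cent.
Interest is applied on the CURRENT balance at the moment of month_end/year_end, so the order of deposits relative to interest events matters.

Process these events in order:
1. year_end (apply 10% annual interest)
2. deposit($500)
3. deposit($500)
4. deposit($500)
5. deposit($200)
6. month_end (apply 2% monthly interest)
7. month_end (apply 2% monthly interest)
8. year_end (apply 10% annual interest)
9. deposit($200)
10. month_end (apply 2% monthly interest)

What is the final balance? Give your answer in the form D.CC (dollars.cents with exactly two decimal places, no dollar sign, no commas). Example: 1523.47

After 1 (year_end (apply 10% annual interest)): balance=$110.00 total_interest=$10.00
After 2 (deposit($500)): balance=$610.00 total_interest=$10.00
After 3 (deposit($500)): balance=$1110.00 total_interest=$10.00
After 4 (deposit($500)): balance=$1610.00 total_interest=$10.00
After 5 (deposit($200)): balance=$1810.00 total_interest=$10.00
After 6 (month_end (apply 2% monthly interest)): balance=$1846.20 total_interest=$46.20
After 7 (month_end (apply 2% monthly interest)): balance=$1883.12 total_interest=$83.12
After 8 (year_end (apply 10% annual interest)): balance=$2071.43 total_interest=$271.43
After 9 (deposit($200)): balance=$2271.43 total_interest=$271.43
After 10 (month_end (apply 2% monthly interest)): balance=$2316.85 total_interest=$316.85

Answer: 2316.85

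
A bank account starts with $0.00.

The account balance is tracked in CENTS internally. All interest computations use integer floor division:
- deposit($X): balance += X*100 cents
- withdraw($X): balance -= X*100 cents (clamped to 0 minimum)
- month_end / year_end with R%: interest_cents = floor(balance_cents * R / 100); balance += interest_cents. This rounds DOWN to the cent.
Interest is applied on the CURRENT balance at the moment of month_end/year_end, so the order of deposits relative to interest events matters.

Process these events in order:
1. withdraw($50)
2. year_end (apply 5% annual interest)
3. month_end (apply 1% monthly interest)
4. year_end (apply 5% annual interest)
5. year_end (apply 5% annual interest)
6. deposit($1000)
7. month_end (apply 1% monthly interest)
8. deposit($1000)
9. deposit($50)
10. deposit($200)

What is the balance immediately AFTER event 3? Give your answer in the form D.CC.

Answer: 0.00

Derivation:
After 1 (withdraw($50)): balance=$0.00 total_interest=$0.00
After 2 (year_end (apply 5% annual interest)): balance=$0.00 total_interest=$0.00
After 3 (month_end (apply 1% monthly interest)): balance=$0.00 total_interest=$0.00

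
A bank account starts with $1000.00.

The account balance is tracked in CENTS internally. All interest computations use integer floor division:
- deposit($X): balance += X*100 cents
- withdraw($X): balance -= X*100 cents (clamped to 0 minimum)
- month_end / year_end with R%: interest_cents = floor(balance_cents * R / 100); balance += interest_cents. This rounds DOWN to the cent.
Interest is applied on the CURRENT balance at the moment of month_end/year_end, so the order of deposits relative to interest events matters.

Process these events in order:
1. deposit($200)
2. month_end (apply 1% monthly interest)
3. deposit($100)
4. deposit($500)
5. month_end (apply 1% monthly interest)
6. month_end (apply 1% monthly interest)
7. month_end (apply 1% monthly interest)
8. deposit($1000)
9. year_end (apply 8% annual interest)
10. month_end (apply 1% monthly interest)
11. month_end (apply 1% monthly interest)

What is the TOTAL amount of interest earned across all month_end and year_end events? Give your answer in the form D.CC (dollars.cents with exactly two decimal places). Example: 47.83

Answer: 358.48

Derivation:
After 1 (deposit($200)): balance=$1200.00 total_interest=$0.00
After 2 (month_end (apply 1% monthly interest)): balance=$1212.00 total_interest=$12.00
After 3 (deposit($100)): balance=$1312.00 total_interest=$12.00
After 4 (deposit($500)): balance=$1812.00 total_interest=$12.00
After 5 (month_end (apply 1% monthly interest)): balance=$1830.12 total_interest=$30.12
After 6 (month_end (apply 1% monthly interest)): balance=$1848.42 total_interest=$48.42
After 7 (month_end (apply 1% monthly interest)): balance=$1866.90 total_interest=$66.90
After 8 (deposit($1000)): balance=$2866.90 total_interest=$66.90
After 9 (year_end (apply 8% annual interest)): balance=$3096.25 total_interest=$296.25
After 10 (month_end (apply 1% monthly interest)): balance=$3127.21 total_interest=$327.21
After 11 (month_end (apply 1% monthly interest)): balance=$3158.48 total_interest=$358.48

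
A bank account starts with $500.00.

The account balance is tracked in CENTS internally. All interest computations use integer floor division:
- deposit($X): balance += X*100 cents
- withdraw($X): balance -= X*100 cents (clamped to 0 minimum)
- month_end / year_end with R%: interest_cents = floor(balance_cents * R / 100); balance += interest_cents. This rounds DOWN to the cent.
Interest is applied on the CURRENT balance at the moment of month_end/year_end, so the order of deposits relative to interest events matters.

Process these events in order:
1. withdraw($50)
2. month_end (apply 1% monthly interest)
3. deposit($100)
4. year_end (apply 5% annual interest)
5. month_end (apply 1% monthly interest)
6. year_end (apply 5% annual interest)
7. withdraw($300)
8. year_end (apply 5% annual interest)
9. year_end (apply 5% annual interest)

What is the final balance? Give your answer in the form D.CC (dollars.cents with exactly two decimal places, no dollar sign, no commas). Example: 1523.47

After 1 (withdraw($50)): balance=$450.00 total_interest=$0.00
After 2 (month_end (apply 1% monthly interest)): balance=$454.50 total_interest=$4.50
After 3 (deposit($100)): balance=$554.50 total_interest=$4.50
After 4 (year_end (apply 5% annual interest)): balance=$582.22 total_interest=$32.22
After 5 (month_end (apply 1% monthly interest)): balance=$588.04 total_interest=$38.04
After 6 (year_end (apply 5% annual interest)): balance=$617.44 total_interest=$67.44
After 7 (withdraw($300)): balance=$317.44 total_interest=$67.44
After 8 (year_end (apply 5% annual interest)): balance=$333.31 total_interest=$83.31
After 9 (year_end (apply 5% annual interest)): balance=$349.97 total_interest=$99.97

Answer: 349.97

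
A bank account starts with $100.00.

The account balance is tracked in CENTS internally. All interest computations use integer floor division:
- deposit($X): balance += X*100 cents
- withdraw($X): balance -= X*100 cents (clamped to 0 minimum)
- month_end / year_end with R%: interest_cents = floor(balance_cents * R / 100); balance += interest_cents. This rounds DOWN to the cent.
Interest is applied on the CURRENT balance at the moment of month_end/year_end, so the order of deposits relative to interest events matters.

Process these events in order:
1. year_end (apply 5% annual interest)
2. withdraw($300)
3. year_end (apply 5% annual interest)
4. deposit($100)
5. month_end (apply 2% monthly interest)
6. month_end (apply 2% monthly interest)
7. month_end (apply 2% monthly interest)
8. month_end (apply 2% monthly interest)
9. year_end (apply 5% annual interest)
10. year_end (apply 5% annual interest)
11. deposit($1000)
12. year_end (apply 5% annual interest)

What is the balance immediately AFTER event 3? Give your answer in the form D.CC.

Answer: 0.00

Derivation:
After 1 (year_end (apply 5% annual interest)): balance=$105.00 total_interest=$5.00
After 2 (withdraw($300)): balance=$0.00 total_interest=$5.00
After 3 (year_end (apply 5% annual interest)): balance=$0.00 total_interest=$5.00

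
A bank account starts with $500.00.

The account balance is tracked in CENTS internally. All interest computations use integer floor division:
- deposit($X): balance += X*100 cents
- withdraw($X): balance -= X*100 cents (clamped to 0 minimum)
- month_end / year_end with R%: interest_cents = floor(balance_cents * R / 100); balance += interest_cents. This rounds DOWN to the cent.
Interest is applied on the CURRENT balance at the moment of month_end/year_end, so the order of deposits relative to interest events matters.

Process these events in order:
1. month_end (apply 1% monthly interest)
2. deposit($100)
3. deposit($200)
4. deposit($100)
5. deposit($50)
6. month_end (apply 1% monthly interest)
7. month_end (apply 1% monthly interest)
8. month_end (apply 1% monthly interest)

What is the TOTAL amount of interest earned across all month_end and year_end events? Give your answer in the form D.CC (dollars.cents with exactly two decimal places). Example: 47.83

After 1 (month_end (apply 1% monthly interest)): balance=$505.00 total_interest=$5.00
After 2 (deposit($100)): balance=$605.00 total_interest=$5.00
After 3 (deposit($200)): balance=$805.00 total_interest=$5.00
After 4 (deposit($100)): balance=$905.00 total_interest=$5.00
After 5 (deposit($50)): balance=$955.00 total_interest=$5.00
After 6 (month_end (apply 1% monthly interest)): balance=$964.55 total_interest=$14.55
After 7 (month_end (apply 1% monthly interest)): balance=$974.19 total_interest=$24.19
After 8 (month_end (apply 1% monthly interest)): balance=$983.93 total_interest=$33.93

Answer: 33.93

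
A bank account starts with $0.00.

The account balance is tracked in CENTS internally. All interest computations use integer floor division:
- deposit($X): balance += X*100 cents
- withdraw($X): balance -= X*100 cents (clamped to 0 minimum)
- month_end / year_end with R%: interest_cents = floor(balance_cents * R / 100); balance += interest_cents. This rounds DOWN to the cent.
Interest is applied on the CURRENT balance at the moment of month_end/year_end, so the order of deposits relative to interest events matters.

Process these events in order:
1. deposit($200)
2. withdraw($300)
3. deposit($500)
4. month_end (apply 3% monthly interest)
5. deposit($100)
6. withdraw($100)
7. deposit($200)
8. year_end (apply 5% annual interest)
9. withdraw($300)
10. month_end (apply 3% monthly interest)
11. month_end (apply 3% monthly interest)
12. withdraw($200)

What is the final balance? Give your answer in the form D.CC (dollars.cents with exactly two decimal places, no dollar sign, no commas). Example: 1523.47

Answer: 278.19

Derivation:
After 1 (deposit($200)): balance=$200.00 total_interest=$0.00
After 2 (withdraw($300)): balance=$0.00 total_interest=$0.00
After 3 (deposit($500)): balance=$500.00 total_interest=$0.00
After 4 (month_end (apply 3% monthly interest)): balance=$515.00 total_interest=$15.00
After 5 (deposit($100)): balance=$615.00 total_interest=$15.00
After 6 (withdraw($100)): balance=$515.00 total_interest=$15.00
After 7 (deposit($200)): balance=$715.00 total_interest=$15.00
After 8 (year_end (apply 5% annual interest)): balance=$750.75 total_interest=$50.75
After 9 (withdraw($300)): balance=$450.75 total_interest=$50.75
After 10 (month_end (apply 3% monthly interest)): balance=$464.27 total_interest=$64.27
After 11 (month_end (apply 3% monthly interest)): balance=$478.19 total_interest=$78.19
After 12 (withdraw($200)): balance=$278.19 total_interest=$78.19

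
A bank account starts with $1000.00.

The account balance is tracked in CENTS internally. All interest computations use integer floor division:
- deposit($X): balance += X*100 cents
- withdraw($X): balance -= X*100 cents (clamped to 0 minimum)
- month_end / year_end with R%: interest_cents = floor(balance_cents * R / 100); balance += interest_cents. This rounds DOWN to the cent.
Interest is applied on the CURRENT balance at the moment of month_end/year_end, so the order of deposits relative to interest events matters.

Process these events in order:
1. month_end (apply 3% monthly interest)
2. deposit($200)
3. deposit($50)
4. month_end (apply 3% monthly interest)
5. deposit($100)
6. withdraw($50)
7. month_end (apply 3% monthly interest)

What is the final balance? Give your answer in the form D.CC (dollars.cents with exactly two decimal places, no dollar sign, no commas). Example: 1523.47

After 1 (month_end (apply 3% monthly interest)): balance=$1030.00 total_interest=$30.00
After 2 (deposit($200)): balance=$1230.00 total_interest=$30.00
After 3 (deposit($50)): balance=$1280.00 total_interest=$30.00
After 4 (month_end (apply 3% monthly interest)): balance=$1318.40 total_interest=$68.40
After 5 (deposit($100)): balance=$1418.40 total_interest=$68.40
After 6 (withdraw($50)): balance=$1368.40 total_interest=$68.40
After 7 (month_end (apply 3% monthly interest)): balance=$1409.45 total_interest=$109.45

Answer: 1409.45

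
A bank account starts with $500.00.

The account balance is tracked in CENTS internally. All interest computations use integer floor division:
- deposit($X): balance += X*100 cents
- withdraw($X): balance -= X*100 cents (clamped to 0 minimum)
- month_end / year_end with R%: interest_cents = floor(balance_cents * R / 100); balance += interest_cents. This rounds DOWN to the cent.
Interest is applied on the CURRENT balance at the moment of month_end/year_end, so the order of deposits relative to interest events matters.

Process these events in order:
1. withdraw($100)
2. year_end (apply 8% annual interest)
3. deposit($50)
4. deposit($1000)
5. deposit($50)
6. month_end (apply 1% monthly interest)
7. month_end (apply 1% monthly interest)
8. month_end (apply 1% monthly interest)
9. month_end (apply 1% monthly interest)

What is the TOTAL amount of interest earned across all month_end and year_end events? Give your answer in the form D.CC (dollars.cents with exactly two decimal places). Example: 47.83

Answer: 94.19

Derivation:
After 1 (withdraw($100)): balance=$400.00 total_interest=$0.00
After 2 (year_end (apply 8% annual interest)): balance=$432.00 total_interest=$32.00
After 3 (deposit($50)): balance=$482.00 total_interest=$32.00
After 4 (deposit($1000)): balance=$1482.00 total_interest=$32.00
After 5 (deposit($50)): balance=$1532.00 total_interest=$32.00
After 6 (month_end (apply 1% monthly interest)): balance=$1547.32 total_interest=$47.32
After 7 (month_end (apply 1% monthly interest)): balance=$1562.79 total_interest=$62.79
After 8 (month_end (apply 1% monthly interest)): balance=$1578.41 total_interest=$78.41
After 9 (month_end (apply 1% monthly interest)): balance=$1594.19 total_interest=$94.19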